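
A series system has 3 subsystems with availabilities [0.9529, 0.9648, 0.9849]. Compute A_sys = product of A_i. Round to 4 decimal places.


Subsystems: [0.9529, 0.9648, 0.9849]
After subsystem 1 (A=0.9529): product = 0.9529
After subsystem 2 (A=0.9648): product = 0.9194
After subsystem 3 (A=0.9849): product = 0.9055
A_sys = 0.9055

0.9055


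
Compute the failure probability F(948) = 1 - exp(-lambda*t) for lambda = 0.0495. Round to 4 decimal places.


lambda = 0.0495, t = 948
lambda * t = 46.926
exp(-46.926) = 0.0
F(t) = 1 - 0.0
F(t) = 1.0

1.0


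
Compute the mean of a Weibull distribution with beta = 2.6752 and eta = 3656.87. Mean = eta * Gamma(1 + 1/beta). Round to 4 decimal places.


beta = 2.6752, eta = 3656.87
1/beta = 0.3738
1 + 1/beta = 1.3738
Gamma(1.3738) = 0.889
Mean = 3656.87 * 0.889
Mean = 3250.9834

3250.9834


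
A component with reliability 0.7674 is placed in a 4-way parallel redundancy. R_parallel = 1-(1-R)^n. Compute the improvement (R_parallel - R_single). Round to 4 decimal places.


R_single = 0.7674, n = 4
1 - R_single = 0.2326
(1 - R_single)^n = 0.2326^4 = 0.0029
R_parallel = 1 - 0.0029 = 0.9971
Improvement = 0.9971 - 0.7674
Improvement = 0.2297

0.2297


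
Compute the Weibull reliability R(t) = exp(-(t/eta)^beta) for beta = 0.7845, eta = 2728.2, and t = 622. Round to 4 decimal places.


beta = 0.7845, eta = 2728.2, t = 622
t/eta = 622 / 2728.2 = 0.228
(t/eta)^beta = 0.228^0.7845 = 0.3135
R(t) = exp(-0.3135)
R(t) = 0.7309

0.7309


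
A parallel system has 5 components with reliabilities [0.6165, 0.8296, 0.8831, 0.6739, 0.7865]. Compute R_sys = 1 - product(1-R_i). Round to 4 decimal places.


Components: [0.6165, 0.8296, 0.8831, 0.6739, 0.7865]
(1 - 0.6165) = 0.3835, running product = 0.3835
(1 - 0.8296) = 0.1704, running product = 0.0653
(1 - 0.8831) = 0.1169, running product = 0.0076
(1 - 0.6739) = 0.3261, running product = 0.0025
(1 - 0.7865) = 0.2135, running product = 0.0005
Product of (1-R_i) = 0.0005
R_sys = 1 - 0.0005 = 0.9995

0.9995


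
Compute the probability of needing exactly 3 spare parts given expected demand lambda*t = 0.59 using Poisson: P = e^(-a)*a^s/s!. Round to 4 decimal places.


a = 0.59, s = 3
e^(-a) = e^(-0.59) = 0.5543
a^s = 0.59^3 = 0.2054
s! = 6
P = 0.5543 * 0.2054 / 6
P = 0.019

0.019


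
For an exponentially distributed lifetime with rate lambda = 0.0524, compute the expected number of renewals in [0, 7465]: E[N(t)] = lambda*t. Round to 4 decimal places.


lambda = 0.0524
t = 7465
E[N(t)] = lambda * t
E[N(t)] = 0.0524 * 7465
E[N(t)] = 391.166

391.166


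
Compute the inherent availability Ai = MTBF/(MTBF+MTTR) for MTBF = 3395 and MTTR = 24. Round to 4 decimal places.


MTBF = 3395
MTTR = 24
MTBF + MTTR = 3419
Ai = 3395 / 3419
Ai = 0.993

0.993


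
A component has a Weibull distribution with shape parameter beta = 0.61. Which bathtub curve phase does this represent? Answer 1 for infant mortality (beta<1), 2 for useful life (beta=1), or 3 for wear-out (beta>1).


beta = 0.61
Compare beta to 1:
beta < 1 => infant mortality (phase 1)
beta = 1 => useful life (phase 2)
beta > 1 => wear-out (phase 3)
Since beta = 0.61, this is infant mortality (decreasing failure rate)
Phase = 1

1


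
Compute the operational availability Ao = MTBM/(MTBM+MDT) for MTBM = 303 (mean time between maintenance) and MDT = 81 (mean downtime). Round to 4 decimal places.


MTBM = 303
MDT = 81
MTBM + MDT = 384
Ao = 303 / 384
Ao = 0.7891

0.7891


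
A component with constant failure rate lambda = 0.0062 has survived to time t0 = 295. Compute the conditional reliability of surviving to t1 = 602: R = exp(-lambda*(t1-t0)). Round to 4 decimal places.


lambda = 0.0062
t0 = 295, t1 = 602
t1 - t0 = 307
lambda * (t1-t0) = 0.0062 * 307 = 1.9034
R = exp(-1.9034)
R = 0.1491

0.1491


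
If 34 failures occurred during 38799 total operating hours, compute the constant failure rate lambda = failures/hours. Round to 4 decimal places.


failures = 34
total_hours = 38799
lambda = 34 / 38799
lambda = 0.0009

0.0009


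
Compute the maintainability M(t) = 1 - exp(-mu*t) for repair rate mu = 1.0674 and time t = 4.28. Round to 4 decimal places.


mu = 1.0674, t = 4.28
mu * t = 1.0674 * 4.28 = 4.5685
exp(-4.5685) = 0.0104
M(t) = 1 - 0.0104
M(t) = 0.9896

0.9896


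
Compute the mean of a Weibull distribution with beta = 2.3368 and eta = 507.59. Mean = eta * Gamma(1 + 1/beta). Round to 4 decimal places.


beta = 2.3368, eta = 507.59
1/beta = 0.4279
1 + 1/beta = 1.4279
Gamma(1.4279) = 0.8861
Mean = 507.59 * 0.8861
Mean = 449.7729

449.7729


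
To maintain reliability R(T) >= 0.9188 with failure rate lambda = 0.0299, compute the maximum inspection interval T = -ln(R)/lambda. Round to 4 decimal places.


R_target = 0.9188
lambda = 0.0299
-ln(0.9188) = 0.0847
T = 0.0847 / 0.0299
T = 2.8323

2.8323


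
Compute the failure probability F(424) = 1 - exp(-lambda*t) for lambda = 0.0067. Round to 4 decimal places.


lambda = 0.0067, t = 424
lambda * t = 2.8408
exp(-2.8408) = 0.0584
F(t) = 1 - 0.0584
F(t) = 0.9416

0.9416


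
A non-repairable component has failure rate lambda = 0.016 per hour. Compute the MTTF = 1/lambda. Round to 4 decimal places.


lambda = 0.016
MTTF = 1 / 0.016
MTTF = 62.5

62.5


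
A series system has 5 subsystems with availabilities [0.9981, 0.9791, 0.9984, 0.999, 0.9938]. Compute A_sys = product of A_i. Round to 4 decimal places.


Subsystems: [0.9981, 0.9791, 0.9984, 0.999, 0.9938]
After subsystem 1 (A=0.9981): product = 0.9981
After subsystem 2 (A=0.9791): product = 0.9772
After subsystem 3 (A=0.9984): product = 0.9757
After subsystem 4 (A=0.999): product = 0.9747
After subsystem 5 (A=0.9938): product = 0.9687
A_sys = 0.9687

0.9687


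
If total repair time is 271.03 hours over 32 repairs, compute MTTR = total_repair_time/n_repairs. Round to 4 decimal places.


total_repair_time = 271.03
n_repairs = 32
MTTR = 271.03 / 32
MTTR = 8.4697

8.4697


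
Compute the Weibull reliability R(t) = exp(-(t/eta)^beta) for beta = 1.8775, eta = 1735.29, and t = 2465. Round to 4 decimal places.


beta = 1.8775, eta = 1735.29, t = 2465
t/eta = 2465 / 1735.29 = 1.4205
(t/eta)^beta = 1.4205^1.8775 = 1.9329
R(t) = exp(-1.9329)
R(t) = 0.1447

0.1447


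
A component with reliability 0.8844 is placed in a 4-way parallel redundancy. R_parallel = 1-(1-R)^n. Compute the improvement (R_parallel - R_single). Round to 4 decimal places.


R_single = 0.8844, n = 4
1 - R_single = 0.1156
(1 - R_single)^n = 0.1156^4 = 0.0002
R_parallel = 1 - 0.0002 = 0.9998
Improvement = 0.9998 - 0.8844
Improvement = 0.1154

0.1154


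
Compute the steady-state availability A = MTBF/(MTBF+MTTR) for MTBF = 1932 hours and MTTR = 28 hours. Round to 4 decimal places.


MTBF = 1932
MTTR = 28
MTBF + MTTR = 1960
A = 1932 / 1960
A = 0.9857

0.9857


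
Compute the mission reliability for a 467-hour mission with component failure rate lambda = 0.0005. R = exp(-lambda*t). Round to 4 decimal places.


lambda = 0.0005
mission_time = 467
lambda * t = 0.0005 * 467 = 0.2335
R = exp(-0.2335)
R = 0.7918

0.7918


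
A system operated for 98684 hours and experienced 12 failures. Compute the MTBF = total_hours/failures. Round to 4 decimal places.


total_hours = 98684
failures = 12
MTBF = 98684 / 12
MTBF = 8223.6667

8223.6667


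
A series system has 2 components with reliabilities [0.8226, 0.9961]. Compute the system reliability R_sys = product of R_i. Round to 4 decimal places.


Components: [0.8226, 0.9961]
After component 1 (R=0.8226): product = 0.8226
After component 2 (R=0.9961): product = 0.8194
R_sys = 0.8194

0.8194


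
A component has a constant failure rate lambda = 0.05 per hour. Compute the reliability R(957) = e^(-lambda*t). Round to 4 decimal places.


lambda = 0.05
t = 957
lambda * t = 47.85
R(t) = e^(-47.85)
R(t) = 0.0

0.0


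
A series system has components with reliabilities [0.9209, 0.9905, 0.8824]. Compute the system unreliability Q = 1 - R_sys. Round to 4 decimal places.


Components: [0.9209, 0.9905, 0.8824]
After component 1: product = 0.9209
After component 2: product = 0.9122
After component 3: product = 0.8049
R_sys = 0.8049
Q = 1 - 0.8049 = 0.1951

0.1951


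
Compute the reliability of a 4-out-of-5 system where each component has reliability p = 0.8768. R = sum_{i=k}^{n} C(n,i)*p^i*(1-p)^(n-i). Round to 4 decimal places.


k = 4, n = 5, p = 0.8768
i=4: C(5,4)=5 * 0.8768^4 * 0.1232^1 = 0.3641
i=5: C(5,5)=1 * 0.8768^5 * 0.1232^0 = 0.5182
R = sum of terms = 0.8823

0.8823


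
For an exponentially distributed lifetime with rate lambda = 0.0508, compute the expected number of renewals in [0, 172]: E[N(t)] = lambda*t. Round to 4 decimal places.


lambda = 0.0508
t = 172
E[N(t)] = lambda * t
E[N(t)] = 0.0508 * 172
E[N(t)] = 8.7376

8.7376


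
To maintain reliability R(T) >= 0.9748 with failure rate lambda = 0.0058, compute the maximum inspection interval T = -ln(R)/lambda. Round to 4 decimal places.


R_target = 0.9748
lambda = 0.0058
-ln(0.9748) = 0.0255
T = 0.0255 / 0.0058
T = 4.4005

4.4005


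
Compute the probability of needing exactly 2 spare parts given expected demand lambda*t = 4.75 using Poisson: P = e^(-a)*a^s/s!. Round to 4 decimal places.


a = 4.75, s = 2
e^(-a) = e^(-4.75) = 0.0087
a^s = 4.75^2 = 22.5625
s! = 2
P = 0.0087 * 22.5625 / 2
P = 0.0976

0.0976


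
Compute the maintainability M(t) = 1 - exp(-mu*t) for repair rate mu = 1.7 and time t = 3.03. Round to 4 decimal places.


mu = 1.7, t = 3.03
mu * t = 1.7 * 3.03 = 5.151
exp(-5.151) = 0.0058
M(t) = 1 - 0.0058
M(t) = 0.9942

0.9942


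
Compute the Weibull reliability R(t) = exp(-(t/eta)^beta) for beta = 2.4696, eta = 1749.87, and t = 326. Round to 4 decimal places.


beta = 2.4696, eta = 1749.87, t = 326
t/eta = 326 / 1749.87 = 0.1863
(t/eta)^beta = 0.1863^2.4696 = 0.0158
R(t) = exp(-0.0158)
R(t) = 0.9844

0.9844


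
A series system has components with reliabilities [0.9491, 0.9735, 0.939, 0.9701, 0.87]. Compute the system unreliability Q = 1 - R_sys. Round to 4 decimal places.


Components: [0.9491, 0.9735, 0.939, 0.9701, 0.87]
After component 1: product = 0.9491
After component 2: product = 0.9239
After component 3: product = 0.8676
After component 4: product = 0.8416
After component 5: product = 0.7322
R_sys = 0.7322
Q = 1 - 0.7322 = 0.2678

0.2678


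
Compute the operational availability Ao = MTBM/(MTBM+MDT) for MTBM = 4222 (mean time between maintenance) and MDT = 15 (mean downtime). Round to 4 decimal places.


MTBM = 4222
MDT = 15
MTBM + MDT = 4237
Ao = 4222 / 4237
Ao = 0.9965

0.9965


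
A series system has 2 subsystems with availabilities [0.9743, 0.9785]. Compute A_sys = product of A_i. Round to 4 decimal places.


Subsystems: [0.9743, 0.9785]
After subsystem 1 (A=0.9743): product = 0.9743
After subsystem 2 (A=0.9785): product = 0.9534
A_sys = 0.9534

0.9534


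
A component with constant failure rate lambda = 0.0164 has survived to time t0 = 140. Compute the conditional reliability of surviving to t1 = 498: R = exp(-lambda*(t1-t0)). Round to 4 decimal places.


lambda = 0.0164
t0 = 140, t1 = 498
t1 - t0 = 358
lambda * (t1-t0) = 0.0164 * 358 = 5.8712
R = exp(-5.8712)
R = 0.0028

0.0028


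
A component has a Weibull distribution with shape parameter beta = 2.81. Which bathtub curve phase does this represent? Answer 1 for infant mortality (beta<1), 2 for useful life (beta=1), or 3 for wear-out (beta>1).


beta = 2.81
Compare beta to 1:
beta < 1 => infant mortality (phase 1)
beta = 1 => useful life (phase 2)
beta > 1 => wear-out (phase 3)
Since beta = 2.81, this is wear-out (increasing failure rate)
Phase = 3

3


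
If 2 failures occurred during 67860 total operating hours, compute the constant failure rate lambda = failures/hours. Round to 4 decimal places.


failures = 2
total_hours = 67860
lambda = 2 / 67860
lambda = 0.0

0.0


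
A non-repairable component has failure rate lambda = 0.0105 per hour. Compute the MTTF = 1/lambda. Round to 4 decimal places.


lambda = 0.0105
MTTF = 1 / 0.0105
MTTF = 95.2381

95.2381


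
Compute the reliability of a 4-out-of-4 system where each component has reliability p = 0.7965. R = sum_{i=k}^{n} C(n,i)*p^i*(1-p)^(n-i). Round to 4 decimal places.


k = 4, n = 4, p = 0.7965
i=4: C(4,4)=1 * 0.7965^4 * 0.2035^0 = 0.4025
R = sum of terms = 0.4025

0.4025


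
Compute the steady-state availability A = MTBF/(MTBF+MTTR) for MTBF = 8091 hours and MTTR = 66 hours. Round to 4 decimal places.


MTBF = 8091
MTTR = 66
MTBF + MTTR = 8157
A = 8091 / 8157
A = 0.9919

0.9919


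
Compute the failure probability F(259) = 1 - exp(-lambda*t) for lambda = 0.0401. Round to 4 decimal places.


lambda = 0.0401, t = 259
lambda * t = 10.3859
exp(-10.3859) = 0.0
F(t) = 1 - 0.0
F(t) = 1.0

1.0


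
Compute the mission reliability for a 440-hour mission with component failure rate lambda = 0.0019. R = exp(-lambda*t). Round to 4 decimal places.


lambda = 0.0019
mission_time = 440
lambda * t = 0.0019 * 440 = 0.836
R = exp(-0.836)
R = 0.4334

0.4334


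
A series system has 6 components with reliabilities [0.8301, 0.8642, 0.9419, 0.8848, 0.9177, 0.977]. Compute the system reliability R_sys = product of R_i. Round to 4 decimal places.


Components: [0.8301, 0.8642, 0.9419, 0.8848, 0.9177, 0.977]
After component 1 (R=0.8301): product = 0.8301
After component 2 (R=0.8642): product = 0.7174
After component 3 (R=0.9419): product = 0.6757
After component 4 (R=0.8848): product = 0.5979
After component 5 (R=0.9177): product = 0.5486
After component 6 (R=0.977): product = 0.536
R_sys = 0.536

0.536


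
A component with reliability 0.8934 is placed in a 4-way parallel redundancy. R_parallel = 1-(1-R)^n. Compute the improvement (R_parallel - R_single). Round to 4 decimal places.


R_single = 0.8934, n = 4
1 - R_single = 0.1066
(1 - R_single)^n = 0.1066^4 = 0.0001
R_parallel = 1 - 0.0001 = 0.9999
Improvement = 0.9999 - 0.8934
Improvement = 0.1065

0.1065


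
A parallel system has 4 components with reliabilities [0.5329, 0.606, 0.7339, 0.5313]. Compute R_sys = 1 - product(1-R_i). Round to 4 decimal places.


Components: [0.5329, 0.606, 0.7339, 0.5313]
(1 - 0.5329) = 0.4671, running product = 0.4671
(1 - 0.606) = 0.394, running product = 0.184
(1 - 0.7339) = 0.2661, running product = 0.049
(1 - 0.5313) = 0.4687, running product = 0.023
Product of (1-R_i) = 0.023
R_sys = 1 - 0.023 = 0.977

0.977


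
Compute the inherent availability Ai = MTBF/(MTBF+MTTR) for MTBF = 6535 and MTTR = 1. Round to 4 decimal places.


MTBF = 6535
MTTR = 1
MTBF + MTTR = 6536
Ai = 6535 / 6536
Ai = 0.9998

0.9998


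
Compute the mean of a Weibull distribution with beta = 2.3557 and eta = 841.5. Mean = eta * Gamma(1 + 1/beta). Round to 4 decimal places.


beta = 2.3557, eta = 841.5
1/beta = 0.4245
1 + 1/beta = 1.4245
Gamma(1.4245) = 0.8862
Mean = 841.5 * 0.8862
Mean = 745.7381

745.7381


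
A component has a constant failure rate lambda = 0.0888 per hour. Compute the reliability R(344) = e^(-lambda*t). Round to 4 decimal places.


lambda = 0.0888
t = 344
lambda * t = 30.5472
R(t) = e^(-30.5472)
R(t) = 0.0

0.0


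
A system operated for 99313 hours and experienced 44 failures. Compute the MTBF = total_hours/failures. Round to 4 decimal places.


total_hours = 99313
failures = 44
MTBF = 99313 / 44
MTBF = 2257.1136

2257.1136


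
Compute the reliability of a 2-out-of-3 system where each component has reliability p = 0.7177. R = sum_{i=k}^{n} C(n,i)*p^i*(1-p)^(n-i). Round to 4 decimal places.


k = 2, n = 3, p = 0.7177
i=2: C(3,2)=3 * 0.7177^2 * 0.2823^1 = 0.4362
i=3: C(3,3)=1 * 0.7177^3 * 0.2823^0 = 0.3697
R = sum of terms = 0.8059

0.8059


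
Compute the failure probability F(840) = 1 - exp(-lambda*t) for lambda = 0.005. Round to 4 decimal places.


lambda = 0.005, t = 840
lambda * t = 4.2
exp(-4.2) = 0.015
F(t) = 1 - 0.015
F(t) = 0.985

0.985


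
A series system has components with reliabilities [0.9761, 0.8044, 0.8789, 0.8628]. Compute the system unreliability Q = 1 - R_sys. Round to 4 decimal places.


Components: [0.9761, 0.8044, 0.8789, 0.8628]
After component 1: product = 0.9761
After component 2: product = 0.7852
After component 3: product = 0.6901
After component 4: product = 0.5954
R_sys = 0.5954
Q = 1 - 0.5954 = 0.4046

0.4046


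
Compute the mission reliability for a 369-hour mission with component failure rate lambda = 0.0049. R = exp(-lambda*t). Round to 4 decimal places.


lambda = 0.0049
mission_time = 369
lambda * t = 0.0049 * 369 = 1.8081
R = exp(-1.8081)
R = 0.164

0.164


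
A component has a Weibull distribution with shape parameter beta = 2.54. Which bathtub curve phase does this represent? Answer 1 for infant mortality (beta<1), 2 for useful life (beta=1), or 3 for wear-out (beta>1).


beta = 2.54
Compare beta to 1:
beta < 1 => infant mortality (phase 1)
beta = 1 => useful life (phase 2)
beta > 1 => wear-out (phase 3)
Since beta = 2.54, this is wear-out (increasing failure rate)
Phase = 3

3


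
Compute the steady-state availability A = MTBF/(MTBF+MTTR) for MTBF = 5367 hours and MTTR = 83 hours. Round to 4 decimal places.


MTBF = 5367
MTTR = 83
MTBF + MTTR = 5450
A = 5367 / 5450
A = 0.9848

0.9848


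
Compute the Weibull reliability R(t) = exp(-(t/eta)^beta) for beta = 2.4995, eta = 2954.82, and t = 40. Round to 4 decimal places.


beta = 2.4995, eta = 2954.82, t = 40
t/eta = 40 / 2954.82 = 0.0135
(t/eta)^beta = 0.0135^2.4995 = 0.0
R(t) = exp(-0.0)
R(t) = 1.0

1.0


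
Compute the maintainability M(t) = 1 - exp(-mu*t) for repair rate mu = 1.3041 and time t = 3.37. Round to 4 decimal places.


mu = 1.3041, t = 3.37
mu * t = 1.3041 * 3.37 = 4.3948
exp(-4.3948) = 0.0123
M(t) = 1 - 0.0123
M(t) = 0.9877

0.9877


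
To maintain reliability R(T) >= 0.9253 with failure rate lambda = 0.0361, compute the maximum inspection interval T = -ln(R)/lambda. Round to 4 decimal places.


R_target = 0.9253
lambda = 0.0361
-ln(0.9253) = 0.0776
T = 0.0776 / 0.0361
T = 2.1506

2.1506


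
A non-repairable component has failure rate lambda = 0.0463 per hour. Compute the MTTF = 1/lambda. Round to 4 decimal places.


lambda = 0.0463
MTTF = 1 / 0.0463
MTTF = 21.5983

21.5983


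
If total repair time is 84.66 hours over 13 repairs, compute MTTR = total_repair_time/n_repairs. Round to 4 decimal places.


total_repair_time = 84.66
n_repairs = 13
MTTR = 84.66 / 13
MTTR = 6.5123

6.5123


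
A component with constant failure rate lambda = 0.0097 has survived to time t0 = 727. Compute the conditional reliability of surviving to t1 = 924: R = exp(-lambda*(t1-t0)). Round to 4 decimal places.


lambda = 0.0097
t0 = 727, t1 = 924
t1 - t0 = 197
lambda * (t1-t0) = 0.0097 * 197 = 1.9109
R = exp(-1.9109)
R = 0.1479

0.1479


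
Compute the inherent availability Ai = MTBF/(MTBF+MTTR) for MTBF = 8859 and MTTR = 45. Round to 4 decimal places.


MTBF = 8859
MTTR = 45
MTBF + MTTR = 8904
Ai = 8859 / 8904
Ai = 0.9949

0.9949


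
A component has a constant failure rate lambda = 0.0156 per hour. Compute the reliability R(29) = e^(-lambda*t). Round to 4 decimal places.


lambda = 0.0156
t = 29
lambda * t = 0.4524
R(t) = e^(-0.4524)
R(t) = 0.6361

0.6361


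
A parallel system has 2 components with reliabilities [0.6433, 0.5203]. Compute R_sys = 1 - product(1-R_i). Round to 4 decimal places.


Components: [0.6433, 0.5203]
(1 - 0.6433) = 0.3567, running product = 0.3567
(1 - 0.5203) = 0.4797, running product = 0.1711
Product of (1-R_i) = 0.1711
R_sys = 1 - 0.1711 = 0.8289

0.8289


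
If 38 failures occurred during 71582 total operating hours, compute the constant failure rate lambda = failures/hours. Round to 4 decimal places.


failures = 38
total_hours = 71582
lambda = 38 / 71582
lambda = 0.0005

0.0005


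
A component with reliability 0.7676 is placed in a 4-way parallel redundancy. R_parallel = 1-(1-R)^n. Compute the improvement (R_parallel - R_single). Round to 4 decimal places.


R_single = 0.7676, n = 4
1 - R_single = 0.2324
(1 - R_single)^n = 0.2324^4 = 0.0029
R_parallel = 1 - 0.0029 = 0.9971
Improvement = 0.9971 - 0.7676
Improvement = 0.2295

0.2295


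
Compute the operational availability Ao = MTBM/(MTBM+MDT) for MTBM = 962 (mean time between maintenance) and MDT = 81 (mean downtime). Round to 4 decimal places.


MTBM = 962
MDT = 81
MTBM + MDT = 1043
Ao = 962 / 1043
Ao = 0.9223

0.9223


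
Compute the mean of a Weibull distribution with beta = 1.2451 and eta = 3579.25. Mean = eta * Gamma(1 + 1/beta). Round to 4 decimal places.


beta = 1.2451, eta = 3579.25
1/beta = 0.8031
1 + 1/beta = 1.8031
Gamma(1.8031) = 0.9322
Mean = 3579.25 * 0.9322
Mean = 3336.66

3336.66


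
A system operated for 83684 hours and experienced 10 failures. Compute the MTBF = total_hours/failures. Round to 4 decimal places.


total_hours = 83684
failures = 10
MTBF = 83684 / 10
MTBF = 8368.4

8368.4


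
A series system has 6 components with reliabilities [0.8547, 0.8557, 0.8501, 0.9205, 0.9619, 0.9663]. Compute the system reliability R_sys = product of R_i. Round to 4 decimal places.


Components: [0.8547, 0.8557, 0.8501, 0.9205, 0.9619, 0.9663]
After component 1 (R=0.8547): product = 0.8547
After component 2 (R=0.8557): product = 0.7314
After component 3 (R=0.8501): product = 0.6217
After component 4 (R=0.9205): product = 0.5723
After component 5 (R=0.9619): product = 0.5505
After component 6 (R=0.9663): product = 0.532
R_sys = 0.532

0.532


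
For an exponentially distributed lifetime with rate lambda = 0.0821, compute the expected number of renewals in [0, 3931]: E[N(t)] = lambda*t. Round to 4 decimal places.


lambda = 0.0821
t = 3931
E[N(t)] = lambda * t
E[N(t)] = 0.0821 * 3931
E[N(t)] = 322.7351

322.7351


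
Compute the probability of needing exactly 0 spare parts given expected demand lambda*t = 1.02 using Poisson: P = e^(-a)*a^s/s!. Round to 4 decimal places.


a = 1.02, s = 0
e^(-a) = e^(-1.02) = 0.3606
a^s = 1.02^0 = 1.0
s! = 1
P = 0.3606 * 1.0 / 1
P = 0.3606

0.3606


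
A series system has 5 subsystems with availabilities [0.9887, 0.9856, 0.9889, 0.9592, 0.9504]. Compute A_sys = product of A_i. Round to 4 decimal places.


Subsystems: [0.9887, 0.9856, 0.9889, 0.9592, 0.9504]
After subsystem 1 (A=0.9887): product = 0.9887
After subsystem 2 (A=0.9856): product = 0.9745
After subsystem 3 (A=0.9889): product = 0.9636
After subsystem 4 (A=0.9592): product = 0.9243
After subsystem 5 (A=0.9504): product = 0.8785
A_sys = 0.8785

0.8785


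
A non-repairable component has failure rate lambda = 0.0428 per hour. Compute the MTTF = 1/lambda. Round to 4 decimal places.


lambda = 0.0428
MTTF = 1 / 0.0428
MTTF = 23.3645

23.3645


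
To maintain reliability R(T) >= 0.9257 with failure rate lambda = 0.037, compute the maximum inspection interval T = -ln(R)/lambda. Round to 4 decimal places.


R_target = 0.9257
lambda = 0.037
-ln(0.9257) = 0.0772
T = 0.0772 / 0.037
T = 2.0866

2.0866


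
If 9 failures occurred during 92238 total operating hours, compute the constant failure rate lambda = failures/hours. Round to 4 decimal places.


failures = 9
total_hours = 92238
lambda = 9 / 92238
lambda = 0.0001

0.0001


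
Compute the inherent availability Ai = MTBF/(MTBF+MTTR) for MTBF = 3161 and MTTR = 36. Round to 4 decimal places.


MTBF = 3161
MTTR = 36
MTBF + MTTR = 3197
Ai = 3161 / 3197
Ai = 0.9887

0.9887


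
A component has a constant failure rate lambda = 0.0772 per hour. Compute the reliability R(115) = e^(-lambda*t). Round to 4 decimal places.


lambda = 0.0772
t = 115
lambda * t = 8.878
R(t) = e^(-8.878)
R(t) = 0.0001

0.0001


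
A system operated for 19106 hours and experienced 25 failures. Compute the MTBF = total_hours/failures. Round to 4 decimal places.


total_hours = 19106
failures = 25
MTBF = 19106 / 25
MTBF = 764.24

764.24


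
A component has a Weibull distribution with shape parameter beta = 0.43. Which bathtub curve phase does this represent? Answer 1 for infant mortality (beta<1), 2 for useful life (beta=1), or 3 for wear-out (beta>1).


beta = 0.43
Compare beta to 1:
beta < 1 => infant mortality (phase 1)
beta = 1 => useful life (phase 2)
beta > 1 => wear-out (phase 3)
Since beta = 0.43, this is infant mortality (decreasing failure rate)
Phase = 1

1


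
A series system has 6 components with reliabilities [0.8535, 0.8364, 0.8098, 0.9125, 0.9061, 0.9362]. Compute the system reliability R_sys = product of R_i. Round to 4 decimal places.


Components: [0.8535, 0.8364, 0.8098, 0.9125, 0.9061, 0.9362]
After component 1 (R=0.8535): product = 0.8535
After component 2 (R=0.8364): product = 0.7139
After component 3 (R=0.8098): product = 0.5781
After component 4 (R=0.9125): product = 0.5275
After component 5 (R=0.9061): product = 0.478
After component 6 (R=0.9362): product = 0.4475
R_sys = 0.4475

0.4475


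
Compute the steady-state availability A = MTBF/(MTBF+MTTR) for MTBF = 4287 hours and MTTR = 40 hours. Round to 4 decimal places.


MTBF = 4287
MTTR = 40
MTBF + MTTR = 4327
A = 4287 / 4327
A = 0.9908

0.9908


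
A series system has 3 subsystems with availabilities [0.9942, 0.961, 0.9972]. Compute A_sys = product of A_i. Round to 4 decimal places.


Subsystems: [0.9942, 0.961, 0.9972]
After subsystem 1 (A=0.9942): product = 0.9942
After subsystem 2 (A=0.961): product = 0.9554
After subsystem 3 (A=0.9972): product = 0.9528
A_sys = 0.9528

0.9528


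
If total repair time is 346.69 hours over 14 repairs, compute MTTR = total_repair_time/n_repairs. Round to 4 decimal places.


total_repair_time = 346.69
n_repairs = 14
MTTR = 346.69 / 14
MTTR = 24.7636

24.7636


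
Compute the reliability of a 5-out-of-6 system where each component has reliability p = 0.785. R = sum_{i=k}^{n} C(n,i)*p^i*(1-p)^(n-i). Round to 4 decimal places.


k = 5, n = 6, p = 0.785
i=5: C(6,5)=6 * 0.785^5 * 0.215^1 = 0.3845
i=6: C(6,6)=1 * 0.785^6 * 0.215^0 = 0.234
R = sum of terms = 0.6185

0.6185


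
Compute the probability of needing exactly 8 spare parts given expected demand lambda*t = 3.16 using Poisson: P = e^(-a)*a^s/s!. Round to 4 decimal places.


a = 3.16, s = 8
e^(-a) = e^(-3.16) = 0.0424
a^s = 3.16^8 = 9942.5243
s! = 40320
P = 0.0424 * 9942.5243 / 40320
P = 0.0105

0.0105


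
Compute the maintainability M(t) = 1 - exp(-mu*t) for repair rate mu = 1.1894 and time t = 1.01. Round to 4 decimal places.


mu = 1.1894, t = 1.01
mu * t = 1.1894 * 1.01 = 1.2013
exp(-1.2013) = 0.3008
M(t) = 1 - 0.3008
M(t) = 0.6992

0.6992


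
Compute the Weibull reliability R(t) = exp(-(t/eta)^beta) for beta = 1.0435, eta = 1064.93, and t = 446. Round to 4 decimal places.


beta = 1.0435, eta = 1064.93, t = 446
t/eta = 446 / 1064.93 = 0.4188
(t/eta)^beta = 0.4188^1.0435 = 0.4032
R(t) = exp(-0.4032)
R(t) = 0.6681

0.6681


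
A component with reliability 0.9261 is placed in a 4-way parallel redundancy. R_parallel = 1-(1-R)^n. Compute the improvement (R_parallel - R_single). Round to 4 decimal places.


R_single = 0.9261, n = 4
1 - R_single = 0.0739
(1 - R_single)^n = 0.0739^4 = 0.0
R_parallel = 1 - 0.0 = 1.0
Improvement = 1.0 - 0.9261
Improvement = 0.0739

0.0739


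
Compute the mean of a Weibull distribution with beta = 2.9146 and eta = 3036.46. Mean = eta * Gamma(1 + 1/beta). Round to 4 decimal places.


beta = 2.9146, eta = 3036.46
1/beta = 0.3431
1 + 1/beta = 1.3431
Gamma(1.3431) = 0.8919
Mean = 3036.46 * 0.8919
Mean = 2708.1432

2708.1432


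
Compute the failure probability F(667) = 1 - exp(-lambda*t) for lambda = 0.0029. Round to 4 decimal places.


lambda = 0.0029, t = 667
lambda * t = 1.9343
exp(-1.9343) = 0.1445
F(t) = 1 - 0.1445
F(t) = 0.8555

0.8555


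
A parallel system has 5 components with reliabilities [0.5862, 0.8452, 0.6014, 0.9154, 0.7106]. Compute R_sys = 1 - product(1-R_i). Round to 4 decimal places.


Components: [0.5862, 0.8452, 0.6014, 0.9154, 0.7106]
(1 - 0.5862) = 0.4138, running product = 0.4138
(1 - 0.8452) = 0.1548, running product = 0.0641
(1 - 0.6014) = 0.3986, running product = 0.0255
(1 - 0.9154) = 0.0846, running product = 0.0022
(1 - 0.7106) = 0.2894, running product = 0.0006
Product of (1-R_i) = 0.0006
R_sys = 1 - 0.0006 = 0.9994

0.9994


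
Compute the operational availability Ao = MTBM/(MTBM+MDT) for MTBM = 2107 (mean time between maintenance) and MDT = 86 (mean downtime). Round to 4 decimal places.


MTBM = 2107
MDT = 86
MTBM + MDT = 2193
Ao = 2107 / 2193
Ao = 0.9608

0.9608


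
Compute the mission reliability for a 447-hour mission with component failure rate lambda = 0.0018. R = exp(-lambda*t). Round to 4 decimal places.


lambda = 0.0018
mission_time = 447
lambda * t = 0.0018 * 447 = 0.8046
R = exp(-0.8046)
R = 0.4473

0.4473


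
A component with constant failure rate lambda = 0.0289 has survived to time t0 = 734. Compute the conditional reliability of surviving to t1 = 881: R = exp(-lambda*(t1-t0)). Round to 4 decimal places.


lambda = 0.0289
t0 = 734, t1 = 881
t1 - t0 = 147
lambda * (t1-t0) = 0.0289 * 147 = 4.2483
R = exp(-4.2483)
R = 0.0143

0.0143


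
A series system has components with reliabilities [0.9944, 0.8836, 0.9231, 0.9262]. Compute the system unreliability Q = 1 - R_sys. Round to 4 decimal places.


Components: [0.9944, 0.8836, 0.9231, 0.9262]
After component 1: product = 0.9944
After component 2: product = 0.8787
After component 3: product = 0.8111
After component 4: product = 0.7512
R_sys = 0.7512
Q = 1 - 0.7512 = 0.2488

0.2488


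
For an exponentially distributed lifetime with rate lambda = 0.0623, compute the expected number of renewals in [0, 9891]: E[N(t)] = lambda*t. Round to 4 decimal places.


lambda = 0.0623
t = 9891
E[N(t)] = lambda * t
E[N(t)] = 0.0623 * 9891
E[N(t)] = 616.2093

616.2093


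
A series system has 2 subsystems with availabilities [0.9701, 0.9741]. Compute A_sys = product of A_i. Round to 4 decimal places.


Subsystems: [0.9701, 0.9741]
After subsystem 1 (A=0.9701): product = 0.9701
After subsystem 2 (A=0.9741): product = 0.945
A_sys = 0.945

0.945


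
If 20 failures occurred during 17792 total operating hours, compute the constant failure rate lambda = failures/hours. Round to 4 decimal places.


failures = 20
total_hours = 17792
lambda = 20 / 17792
lambda = 0.0011

0.0011


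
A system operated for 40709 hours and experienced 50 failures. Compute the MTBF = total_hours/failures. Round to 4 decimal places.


total_hours = 40709
failures = 50
MTBF = 40709 / 50
MTBF = 814.18

814.18


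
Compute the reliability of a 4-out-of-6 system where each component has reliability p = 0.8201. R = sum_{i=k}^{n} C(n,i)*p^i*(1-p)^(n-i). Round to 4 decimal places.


k = 4, n = 6, p = 0.8201
i=4: C(6,4)=15 * 0.8201^4 * 0.1799^2 = 0.2196
i=5: C(6,5)=6 * 0.8201^5 * 0.1799^1 = 0.4004
i=6: C(6,6)=1 * 0.8201^6 * 0.1799^0 = 0.3042
R = sum of terms = 0.9242

0.9242


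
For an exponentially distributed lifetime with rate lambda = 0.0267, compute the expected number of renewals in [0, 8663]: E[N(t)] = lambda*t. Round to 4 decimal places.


lambda = 0.0267
t = 8663
E[N(t)] = lambda * t
E[N(t)] = 0.0267 * 8663
E[N(t)] = 231.3021

231.3021


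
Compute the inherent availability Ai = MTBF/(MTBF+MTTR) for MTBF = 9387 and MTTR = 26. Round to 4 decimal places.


MTBF = 9387
MTTR = 26
MTBF + MTTR = 9413
Ai = 9387 / 9413
Ai = 0.9972

0.9972


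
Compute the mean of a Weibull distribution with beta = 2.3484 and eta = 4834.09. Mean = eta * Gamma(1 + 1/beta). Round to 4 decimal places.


beta = 2.3484, eta = 4834.09
1/beta = 0.4258
1 + 1/beta = 1.4258
Gamma(1.4258) = 0.8862
Mean = 4834.09 * 0.8862
Mean = 4283.7721

4283.7721


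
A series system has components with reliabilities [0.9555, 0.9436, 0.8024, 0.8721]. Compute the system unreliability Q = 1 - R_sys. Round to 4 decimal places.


Components: [0.9555, 0.9436, 0.8024, 0.8721]
After component 1: product = 0.9555
After component 2: product = 0.9016
After component 3: product = 0.7235
After component 4: product = 0.6309
R_sys = 0.6309
Q = 1 - 0.6309 = 0.3691

0.3691


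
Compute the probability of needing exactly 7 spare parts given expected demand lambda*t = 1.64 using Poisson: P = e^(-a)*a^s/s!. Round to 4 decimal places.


a = 1.64, s = 7
e^(-a) = e^(-1.64) = 0.194
a^s = 1.64^7 = 31.9085
s! = 5040
P = 0.194 * 31.9085 / 5040
P = 0.0012

0.0012


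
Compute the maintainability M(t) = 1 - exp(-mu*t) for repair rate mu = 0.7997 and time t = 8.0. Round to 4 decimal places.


mu = 0.7997, t = 8.0
mu * t = 0.7997 * 8.0 = 6.3976
exp(-6.3976) = 0.0017
M(t) = 1 - 0.0017
M(t) = 0.9983

0.9983


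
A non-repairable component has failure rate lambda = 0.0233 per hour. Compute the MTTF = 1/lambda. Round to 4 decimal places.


lambda = 0.0233
MTTF = 1 / 0.0233
MTTF = 42.9185

42.9185


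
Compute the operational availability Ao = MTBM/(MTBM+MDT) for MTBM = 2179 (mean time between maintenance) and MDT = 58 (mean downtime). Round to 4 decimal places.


MTBM = 2179
MDT = 58
MTBM + MDT = 2237
Ao = 2179 / 2237
Ao = 0.9741

0.9741


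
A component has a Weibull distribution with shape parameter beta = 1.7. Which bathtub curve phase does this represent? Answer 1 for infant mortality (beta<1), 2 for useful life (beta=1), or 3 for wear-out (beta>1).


beta = 1.7
Compare beta to 1:
beta < 1 => infant mortality (phase 1)
beta = 1 => useful life (phase 2)
beta > 1 => wear-out (phase 3)
Since beta = 1.7, this is wear-out (increasing failure rate)
Phase = 3

3


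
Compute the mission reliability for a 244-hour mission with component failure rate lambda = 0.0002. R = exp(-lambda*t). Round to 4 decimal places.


lambda = 0.0002
mission_time = 244
lambda * t = 0.0002 * 244 = 0.0488
R = exp(-0.0488)
R = 0.9524

0.9524


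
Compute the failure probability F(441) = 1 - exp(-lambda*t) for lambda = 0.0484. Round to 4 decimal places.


lambda = 0.0484, t = 441
lambda * t = 21.3444
exp(-21.3444) = 0.0
F(t) = 1 - 0.0
F(t) = 1.0

1.0


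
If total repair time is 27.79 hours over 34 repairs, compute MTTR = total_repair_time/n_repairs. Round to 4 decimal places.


total_repair_time = 27.79
n_repairs = 34
MTTR = 27.79 / 34
MTTR = 0.8174

0.8174


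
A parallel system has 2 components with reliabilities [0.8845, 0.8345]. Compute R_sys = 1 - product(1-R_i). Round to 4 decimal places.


Components: [0.8845, 0.8345]
(1 - 0.8845) = 0.1155, running product = 0.1155
(1 - 0.8345) = 0.1655, running product = 0.0191
Product of (1-R_i) = 0.0191
R_sys = 1 - 0.0191 = 0.9809

0.9809


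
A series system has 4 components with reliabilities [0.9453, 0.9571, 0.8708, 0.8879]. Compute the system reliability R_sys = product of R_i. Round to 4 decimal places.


Components: [0.9453, 0.9571, 0.8708, 0.8879]
After component 1 (R=0.9453): product = 0.9453
After component 2 (R=0.9571): product = 0.9047
After component 3 (R=0.8708): product = 0.7879
After component 4 (R=0.8879): product = 0.6995
R_sys = 0.6995

0.6995


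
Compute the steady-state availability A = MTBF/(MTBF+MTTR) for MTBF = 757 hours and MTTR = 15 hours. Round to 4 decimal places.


MTBF = 757
MTTR = 15
MTBF + MTTR = 772
A = 757 / 772
A = 0.9806

0.9806


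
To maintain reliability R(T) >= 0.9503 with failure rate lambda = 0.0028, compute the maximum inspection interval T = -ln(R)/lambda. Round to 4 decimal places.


R_target = 0.9503
lambda = 0.0028
-ln(0.9503) = 0.051
T = 0.051 / 0.0028
T = 18.2063

18.2063


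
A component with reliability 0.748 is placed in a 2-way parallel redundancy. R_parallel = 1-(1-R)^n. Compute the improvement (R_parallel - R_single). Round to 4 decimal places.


R_single = 0.748, n = 2
1 - R_single = 0.252
(1 - R_single)^n = 0.252^2 = 0.0635
R_parallel = 1 - 0.0635 = 0.9365
Improvement = 0.9365 - 0.748
Improvement = 0.1885

0.1885


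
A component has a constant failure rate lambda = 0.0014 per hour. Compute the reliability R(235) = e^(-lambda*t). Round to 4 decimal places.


lambda = 0.0014
t = 235
lambda * t = 0.329
R(t) = e^(-0.329)
R(t) = 0.7196

0.7196


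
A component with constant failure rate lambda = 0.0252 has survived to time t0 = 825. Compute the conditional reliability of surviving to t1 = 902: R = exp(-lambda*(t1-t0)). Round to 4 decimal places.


lambda = 0.0252
t0 = 825, t1 = 902
t1 - t0 = 77
lambda * (t1-t0) = 0.0252 * 77 = 1.9404
R = exp(-1.9404)
R = 0.1436

0.1436


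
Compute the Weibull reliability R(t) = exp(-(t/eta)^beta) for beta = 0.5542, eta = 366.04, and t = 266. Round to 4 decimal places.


beta = 0.5542, eta = 366.04, t = 266
t/eta = 266 / 366.04 = 0.7267
(t/eta)^beta = 0.7267^0.5542 = 0.8378
R(t) = exp(-0.8378)
R(t) = 0.4326

0.4326


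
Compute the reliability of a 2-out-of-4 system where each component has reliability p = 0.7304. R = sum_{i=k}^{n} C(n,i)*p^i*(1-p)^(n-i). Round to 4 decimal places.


k = 2, n = 4, p = 0.7304
i=2: C(4,2)=6 * 0.7304^2 * 0.2696^2 = 0.2327
i=3: C(4,3)=4 * 0.7304^3 * 0.2696^1 = 0.4202
i=4: C(4,4)=1 * 0.7304^4 * 0.2696^0 = 0.2846
R = sum of terms = 0.9375

0.9375


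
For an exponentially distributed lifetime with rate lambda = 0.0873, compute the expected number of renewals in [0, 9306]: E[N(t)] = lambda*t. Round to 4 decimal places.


lambda = 0.0873
t = 9306
E[N(t)] = lambda * t
E[N(t)] = 0.0873 * 9306
E[N(t)] = 812.4138

812.4138


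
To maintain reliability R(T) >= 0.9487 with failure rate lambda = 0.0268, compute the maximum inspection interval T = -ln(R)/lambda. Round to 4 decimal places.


R_target = 0.9487
lambda = 0.0268
-ln(0.9487) = 0.0527
T = 0.0527 / 0.0268
T = 1.965

1.965


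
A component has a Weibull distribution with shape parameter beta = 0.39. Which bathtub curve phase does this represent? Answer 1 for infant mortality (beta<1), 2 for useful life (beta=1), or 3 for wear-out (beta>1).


beta = 0.39
Compare beta to 1:
beta < 1 => infant mortality (phase 1)
beta = 1 => useful life (phase 2)
beta > 1 => wear-out (phase 3)
Since beta = 0.39, this is infant mortality (decreasing failure rate)
Phase = 1

1


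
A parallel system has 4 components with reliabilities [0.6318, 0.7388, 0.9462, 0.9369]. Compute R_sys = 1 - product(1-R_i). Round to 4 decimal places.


Components: [0.6318, 0.7388, 0.9462, 0.9369]
(1 - 0.6318) = 0.3682, running product = 0.3682
(1 - 0.7388) = 0.2612, running product = 0.0962
(1 - 0.9462) = 0.0538, running product = 0.0052
(1 - 0.9369) = 0.0631, running product = 0.0003
Product of (1-R_i) = 0.0003
R_sys = 1 - 0.0003 = 0.9997

0.9997


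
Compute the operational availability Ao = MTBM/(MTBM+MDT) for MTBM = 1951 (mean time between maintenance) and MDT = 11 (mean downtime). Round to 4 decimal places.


MTBM = 1951
MDT = 11
MTBM + MDT = 1962
Ao = 1951 / 1962
Ao = 0.9944

0.9944


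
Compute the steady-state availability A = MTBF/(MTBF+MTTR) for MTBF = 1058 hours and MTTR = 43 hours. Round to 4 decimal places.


MTBF = 1058
MTTR = 43
MTBF + MTTR = 1101
A = 1058 / 1101
A = 0.9609

0.9609


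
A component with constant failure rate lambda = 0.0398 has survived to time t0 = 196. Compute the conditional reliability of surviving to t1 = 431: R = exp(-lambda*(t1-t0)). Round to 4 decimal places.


lambda = 0.0398
t0 = 196, t1 = 431
t1 - t0 = 235
lambda * (t1-t0) = 0.0398 * 235 = 9.353
R = exp(-9.353)
R = 0.0001

0.0001


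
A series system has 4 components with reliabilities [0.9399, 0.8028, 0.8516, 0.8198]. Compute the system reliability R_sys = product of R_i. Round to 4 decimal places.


Components: [0.9399, 0.8028, 0.8516, 0.8198]
After component 1 (R=0.9399): product = 0.9399
After component 2 (R=0.8028): product = 0.7546
After component 3 (R=0.8516): product = 0.6426
After component 4 (R=0.8198): product = 0.5268
R_sys = 0.5268

0.5268


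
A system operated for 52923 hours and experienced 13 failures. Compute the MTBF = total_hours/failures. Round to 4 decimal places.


total_hours = 52923
failures = 13
MTBF = 52923 / 13
MTBF = 4071.0

4071.0
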